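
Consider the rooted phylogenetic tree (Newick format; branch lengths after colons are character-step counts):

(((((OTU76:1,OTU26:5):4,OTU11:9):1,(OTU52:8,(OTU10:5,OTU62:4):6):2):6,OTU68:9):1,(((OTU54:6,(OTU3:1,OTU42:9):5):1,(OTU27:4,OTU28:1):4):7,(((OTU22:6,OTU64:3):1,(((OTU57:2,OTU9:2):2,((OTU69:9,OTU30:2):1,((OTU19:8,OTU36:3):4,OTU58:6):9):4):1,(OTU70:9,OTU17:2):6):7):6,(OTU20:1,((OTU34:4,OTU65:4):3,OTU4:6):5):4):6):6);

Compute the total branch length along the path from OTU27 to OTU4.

36

The path runs OTU27 → … → MRCA → … → OTU4; the MRCA is the node subtending (((OTU54,(OTU3,OTU42)),(OTU27,OTU28)),(((OTU22,OTU64),(((OTU57,OTU9),((OTU69,OTU30),((OTU19,OTU36),OTU58))),(OTU70,OTU17))),(OTU20,((OTU34,OTU65),OTU4)))).
Branch lengths along that path: 4 + 4 + 7 + 6 + 4 + 5 + 6 = 36.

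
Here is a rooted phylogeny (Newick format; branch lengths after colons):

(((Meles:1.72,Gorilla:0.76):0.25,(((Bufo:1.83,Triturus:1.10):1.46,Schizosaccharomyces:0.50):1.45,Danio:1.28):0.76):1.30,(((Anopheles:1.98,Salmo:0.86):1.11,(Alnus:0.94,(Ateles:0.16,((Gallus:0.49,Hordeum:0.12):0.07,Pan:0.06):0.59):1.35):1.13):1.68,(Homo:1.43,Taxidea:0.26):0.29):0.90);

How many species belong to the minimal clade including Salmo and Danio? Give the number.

15

The MRCA of Salmo and Danio is the root, so the clade is the entire tree.
That clade contains 15 terminal taxa: Alnus, Anopheles, Ateles, Bufo, Danio, Gallus, Gorilla, Homo, Hordeum, Meles, Pan, Salmo, Schizosaccharomyces, Taxidea, Triturus.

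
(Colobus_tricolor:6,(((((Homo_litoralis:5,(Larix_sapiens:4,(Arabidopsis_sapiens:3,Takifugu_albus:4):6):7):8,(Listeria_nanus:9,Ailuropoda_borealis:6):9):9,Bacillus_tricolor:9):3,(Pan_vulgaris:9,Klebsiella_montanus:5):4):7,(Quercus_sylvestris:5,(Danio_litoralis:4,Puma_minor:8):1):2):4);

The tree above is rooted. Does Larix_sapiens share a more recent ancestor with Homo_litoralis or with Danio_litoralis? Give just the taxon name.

Homo_litoralis

The MRCA of Larix_sapiens and Homo_litoralis subtends (Homo_litoralis,(Larix_sapiens,(Arabidopsis_sapiens,Takifugu_albus))) (4 taxa).
The MRCA of Larix_sapiens and Danio_litoralis subtends (((((Homo_litoralis,(Larix_sapiens,(Arabidopsis_sapiens,Takifugu_albus))),(Listeria_nanus,Ailuropoda_borealis)),Bacillus_tricolor),(Pan_vulgaris,Klebsiella_montanus)),(Quercus_sylvestris,(Danio_litoralis,Puma_minor))) (12 taxa).
The first is nested inside the second, so Larix_sapiens shares a more recent common ancestor with Homo_litoralis.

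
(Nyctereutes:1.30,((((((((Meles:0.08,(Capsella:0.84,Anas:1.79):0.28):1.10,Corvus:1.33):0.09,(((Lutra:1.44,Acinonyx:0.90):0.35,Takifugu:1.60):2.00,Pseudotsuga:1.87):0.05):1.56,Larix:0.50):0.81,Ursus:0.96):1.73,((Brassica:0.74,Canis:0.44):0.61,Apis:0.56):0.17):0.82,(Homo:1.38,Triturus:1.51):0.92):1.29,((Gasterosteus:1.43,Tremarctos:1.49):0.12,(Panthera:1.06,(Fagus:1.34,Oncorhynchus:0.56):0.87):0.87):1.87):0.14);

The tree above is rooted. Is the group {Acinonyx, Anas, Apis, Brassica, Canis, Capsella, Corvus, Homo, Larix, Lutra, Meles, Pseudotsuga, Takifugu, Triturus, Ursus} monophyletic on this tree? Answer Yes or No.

Yes

The most recent common ancestor of these taxa subtends (((((((Meles,(Capsella,Anas)),Corvus),(((Lutra,Acinonyx),Takifugu),Pseudotsuga)),Larix),Ursus),((Brassica,Canis),Apis)),(Homo,Triturus)).
That clade has exactly 15 tips — every listed taxon and nothing else — so the group is monophyletic.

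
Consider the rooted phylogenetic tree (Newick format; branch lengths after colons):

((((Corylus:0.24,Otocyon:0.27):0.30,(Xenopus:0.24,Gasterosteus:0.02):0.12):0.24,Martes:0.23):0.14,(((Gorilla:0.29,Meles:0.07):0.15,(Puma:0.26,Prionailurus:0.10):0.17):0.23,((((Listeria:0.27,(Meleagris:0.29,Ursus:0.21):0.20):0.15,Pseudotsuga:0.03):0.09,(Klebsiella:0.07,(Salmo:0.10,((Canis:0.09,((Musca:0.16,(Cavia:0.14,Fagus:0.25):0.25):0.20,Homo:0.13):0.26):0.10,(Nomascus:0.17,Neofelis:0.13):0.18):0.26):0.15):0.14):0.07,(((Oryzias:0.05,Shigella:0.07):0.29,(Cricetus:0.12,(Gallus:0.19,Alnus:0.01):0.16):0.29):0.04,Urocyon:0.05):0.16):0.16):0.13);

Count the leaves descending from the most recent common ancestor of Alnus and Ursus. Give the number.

The MRCA of Alnus and Ursus is the node subtending ((((Listeria,(Meleagris,Ursus)),Pseudotsuga),(Klebsiella,(Salmo,((Canis,((Musca,(Cavia,Fagus)),Homo)),(Nomascus,Neofelis))))),(((Oryzias,Shigella),(Cricetus,(Gallus,Alnus))),Urocyon)).
That clade contains 19 terminal taxa: Alnus, Canis, Cavia, Cricetus, Fagus, Gallus, Homo, Klebsiella, Listeria, Meleagris, Musca, Neofelis, Nomascus, Oryzias, Pseudotsuga, Salmo, Shigella, Urocyon, Ursus.

19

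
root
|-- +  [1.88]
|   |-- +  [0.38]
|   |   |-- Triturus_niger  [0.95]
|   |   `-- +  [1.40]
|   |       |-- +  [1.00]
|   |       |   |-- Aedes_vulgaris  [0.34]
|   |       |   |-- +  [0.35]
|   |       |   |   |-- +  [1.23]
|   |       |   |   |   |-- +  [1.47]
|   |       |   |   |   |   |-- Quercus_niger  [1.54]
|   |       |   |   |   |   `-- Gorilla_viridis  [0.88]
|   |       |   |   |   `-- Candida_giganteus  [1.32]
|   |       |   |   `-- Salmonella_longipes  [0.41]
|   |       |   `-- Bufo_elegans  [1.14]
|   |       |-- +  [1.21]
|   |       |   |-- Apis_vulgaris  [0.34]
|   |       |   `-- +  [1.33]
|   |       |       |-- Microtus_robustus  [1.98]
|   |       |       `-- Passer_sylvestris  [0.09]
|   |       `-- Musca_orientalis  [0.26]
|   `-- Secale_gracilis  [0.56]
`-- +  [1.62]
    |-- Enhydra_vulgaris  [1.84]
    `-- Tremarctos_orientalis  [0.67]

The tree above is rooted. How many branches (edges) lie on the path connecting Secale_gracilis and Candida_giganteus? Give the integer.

The MRCA of Secale_gracilis and Candida_giganteus is the node subtending ((Triturus_niger,((Aedes_vulgaris,(((Quercus_niger,Gorilla_viridis),Candida_giganteus),Salmonella_longipes),Bufo_elegans),(Apis_vulgaris,(Microtus_robustus,Passer_sylvestris)),Musca_orientalis)),Secale_gracilis).
From Secale_gracilis up to that node: 1 branch. From Candida_giganteus up to the same node: 6 branches. Total: 1 + 6 = 7.

7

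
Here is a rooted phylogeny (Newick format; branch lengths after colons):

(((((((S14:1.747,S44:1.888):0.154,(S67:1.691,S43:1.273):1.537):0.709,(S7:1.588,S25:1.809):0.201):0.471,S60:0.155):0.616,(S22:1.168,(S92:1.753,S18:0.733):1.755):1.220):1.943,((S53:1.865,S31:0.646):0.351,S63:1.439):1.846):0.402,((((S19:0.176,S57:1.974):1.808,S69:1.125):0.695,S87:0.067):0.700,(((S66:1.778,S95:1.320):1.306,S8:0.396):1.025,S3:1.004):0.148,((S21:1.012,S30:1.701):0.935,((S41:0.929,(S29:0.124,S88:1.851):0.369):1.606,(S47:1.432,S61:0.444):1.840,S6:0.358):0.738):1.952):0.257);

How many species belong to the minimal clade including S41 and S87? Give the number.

16

The MRCA of S41 and S87 is the node subtending ((((S19,S57),S69),S87),(((S66,S95),S8),S3),((S21,S30),((S41,(S29,S88)),(S47,S61),S6))).
That clade contains 16 terminal taxa: S19, S21, S29, S3, S30, S41, S47, S57, S6, S61, S66, S69, S8, S87, S88, S95.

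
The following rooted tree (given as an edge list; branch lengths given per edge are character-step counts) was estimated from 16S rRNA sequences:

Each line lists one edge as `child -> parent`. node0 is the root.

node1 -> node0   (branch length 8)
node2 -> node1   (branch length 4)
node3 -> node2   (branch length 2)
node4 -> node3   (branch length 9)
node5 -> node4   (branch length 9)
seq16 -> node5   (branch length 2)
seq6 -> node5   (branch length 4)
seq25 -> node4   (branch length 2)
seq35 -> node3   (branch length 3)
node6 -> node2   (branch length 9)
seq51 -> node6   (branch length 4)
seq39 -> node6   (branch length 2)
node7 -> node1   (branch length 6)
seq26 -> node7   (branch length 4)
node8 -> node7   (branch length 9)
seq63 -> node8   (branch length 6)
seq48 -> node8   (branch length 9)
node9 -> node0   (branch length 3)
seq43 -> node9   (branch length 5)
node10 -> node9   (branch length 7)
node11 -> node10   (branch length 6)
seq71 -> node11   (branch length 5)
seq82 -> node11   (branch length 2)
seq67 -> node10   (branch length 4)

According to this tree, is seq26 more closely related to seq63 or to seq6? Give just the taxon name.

The MRCA of seq26 and seq63 subtends (seq26,(seq63,seq48)) (3 taxa).
The MRCA of seq26 and seq6 subtends (((((seq16,seq6),seq25),seq35),(seq51,seq39)),(seq26,(seq63,seq48))) (9 taxa).
The first is nested inside the second, so seq26 shares a more recent common ancestor with seq63.

seq63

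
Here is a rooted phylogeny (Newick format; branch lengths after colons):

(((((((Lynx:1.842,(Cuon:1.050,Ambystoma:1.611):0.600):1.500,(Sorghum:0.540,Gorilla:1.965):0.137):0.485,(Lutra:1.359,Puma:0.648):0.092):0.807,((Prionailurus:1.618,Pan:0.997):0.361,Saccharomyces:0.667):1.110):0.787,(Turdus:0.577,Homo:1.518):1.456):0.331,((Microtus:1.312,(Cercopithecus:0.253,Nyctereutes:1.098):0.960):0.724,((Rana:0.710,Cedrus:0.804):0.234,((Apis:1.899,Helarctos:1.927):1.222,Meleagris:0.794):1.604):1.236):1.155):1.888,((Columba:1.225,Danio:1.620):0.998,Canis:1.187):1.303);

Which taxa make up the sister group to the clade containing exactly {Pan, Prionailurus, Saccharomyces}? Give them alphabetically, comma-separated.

The clade containing exactly {Pan, Prionailurus, Saccharomyces} attaches to the tree at the node subtending ((((Lynx,(Cuon,Ambystoma)),(Sorghum,Gorilla)),(Lutra,Puma)),((Prionailurus,Pan),Saccharomyces)).
The other lineage descending from that same node — the sister group — is (((Lynx,(Cuon,Ambystoma)),(Sorghum,Gorilla)),(Lutra,Puma)); its 7 tips in alphabetical order are the answer.

Ambystoma, Cuon, Gorilla, Lutra, Lynx, Puma, Sorghum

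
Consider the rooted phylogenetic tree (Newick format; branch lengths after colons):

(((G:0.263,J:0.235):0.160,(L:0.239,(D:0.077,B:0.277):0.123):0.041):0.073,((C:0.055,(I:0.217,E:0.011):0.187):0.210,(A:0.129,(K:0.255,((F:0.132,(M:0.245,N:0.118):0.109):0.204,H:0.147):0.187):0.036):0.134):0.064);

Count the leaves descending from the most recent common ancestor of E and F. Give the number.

9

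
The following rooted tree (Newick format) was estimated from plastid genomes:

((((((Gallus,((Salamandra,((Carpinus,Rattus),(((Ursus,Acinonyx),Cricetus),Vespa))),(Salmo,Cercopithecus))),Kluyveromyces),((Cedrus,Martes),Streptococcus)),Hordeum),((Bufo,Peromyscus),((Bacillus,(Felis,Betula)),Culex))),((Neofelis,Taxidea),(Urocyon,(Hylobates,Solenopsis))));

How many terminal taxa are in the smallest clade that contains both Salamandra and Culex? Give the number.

21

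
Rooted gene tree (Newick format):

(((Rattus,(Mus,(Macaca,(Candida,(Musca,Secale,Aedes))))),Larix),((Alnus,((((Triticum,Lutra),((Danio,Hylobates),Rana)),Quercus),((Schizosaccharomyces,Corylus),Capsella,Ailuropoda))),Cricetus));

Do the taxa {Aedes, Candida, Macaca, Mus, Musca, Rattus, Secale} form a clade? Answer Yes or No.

Yes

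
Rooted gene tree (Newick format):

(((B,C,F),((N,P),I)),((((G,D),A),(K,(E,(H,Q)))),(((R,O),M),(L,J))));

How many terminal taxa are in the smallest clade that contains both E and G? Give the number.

7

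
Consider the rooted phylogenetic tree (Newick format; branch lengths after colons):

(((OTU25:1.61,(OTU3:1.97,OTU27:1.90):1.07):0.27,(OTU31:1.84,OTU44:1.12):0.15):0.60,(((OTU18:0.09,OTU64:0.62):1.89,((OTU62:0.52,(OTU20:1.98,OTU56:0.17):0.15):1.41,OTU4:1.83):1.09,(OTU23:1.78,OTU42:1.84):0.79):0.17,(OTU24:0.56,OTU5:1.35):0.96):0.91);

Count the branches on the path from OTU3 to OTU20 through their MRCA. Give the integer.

10

The MRCA of OTU3 and OTU20 is the root of the tree.
From OTU3 up to that node: 4 branches. From OTU20 up to the same node: 6 branches. Total: 4 + 6 = 10.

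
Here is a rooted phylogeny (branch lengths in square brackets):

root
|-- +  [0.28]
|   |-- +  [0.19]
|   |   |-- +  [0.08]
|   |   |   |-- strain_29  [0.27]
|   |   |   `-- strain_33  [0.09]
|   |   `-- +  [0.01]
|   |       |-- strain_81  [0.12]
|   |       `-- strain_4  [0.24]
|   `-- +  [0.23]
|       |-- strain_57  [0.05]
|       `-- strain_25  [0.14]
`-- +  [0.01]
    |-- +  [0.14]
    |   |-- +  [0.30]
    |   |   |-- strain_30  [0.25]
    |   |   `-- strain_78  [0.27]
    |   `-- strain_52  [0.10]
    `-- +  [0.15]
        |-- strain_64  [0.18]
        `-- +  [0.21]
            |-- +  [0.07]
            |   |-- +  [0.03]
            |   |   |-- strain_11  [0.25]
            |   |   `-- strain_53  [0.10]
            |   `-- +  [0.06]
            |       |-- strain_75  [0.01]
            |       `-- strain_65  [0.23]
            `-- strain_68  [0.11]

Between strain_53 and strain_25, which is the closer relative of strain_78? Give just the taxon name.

The MRCA of strain_78 and strain_53 subtends (((strain_30,strain_78),strain_52),(strain_64,(((strain_11,strain_53),(strain_75,strain_65)),strain_68))) (9 taxa).
The MRCA of strain_78 and strain_25 is the root, subtending the entire tree (15 taxa).
The first is nested inside the second, so strain_78 shares a more recent common ancestor with strain_53.

strain_53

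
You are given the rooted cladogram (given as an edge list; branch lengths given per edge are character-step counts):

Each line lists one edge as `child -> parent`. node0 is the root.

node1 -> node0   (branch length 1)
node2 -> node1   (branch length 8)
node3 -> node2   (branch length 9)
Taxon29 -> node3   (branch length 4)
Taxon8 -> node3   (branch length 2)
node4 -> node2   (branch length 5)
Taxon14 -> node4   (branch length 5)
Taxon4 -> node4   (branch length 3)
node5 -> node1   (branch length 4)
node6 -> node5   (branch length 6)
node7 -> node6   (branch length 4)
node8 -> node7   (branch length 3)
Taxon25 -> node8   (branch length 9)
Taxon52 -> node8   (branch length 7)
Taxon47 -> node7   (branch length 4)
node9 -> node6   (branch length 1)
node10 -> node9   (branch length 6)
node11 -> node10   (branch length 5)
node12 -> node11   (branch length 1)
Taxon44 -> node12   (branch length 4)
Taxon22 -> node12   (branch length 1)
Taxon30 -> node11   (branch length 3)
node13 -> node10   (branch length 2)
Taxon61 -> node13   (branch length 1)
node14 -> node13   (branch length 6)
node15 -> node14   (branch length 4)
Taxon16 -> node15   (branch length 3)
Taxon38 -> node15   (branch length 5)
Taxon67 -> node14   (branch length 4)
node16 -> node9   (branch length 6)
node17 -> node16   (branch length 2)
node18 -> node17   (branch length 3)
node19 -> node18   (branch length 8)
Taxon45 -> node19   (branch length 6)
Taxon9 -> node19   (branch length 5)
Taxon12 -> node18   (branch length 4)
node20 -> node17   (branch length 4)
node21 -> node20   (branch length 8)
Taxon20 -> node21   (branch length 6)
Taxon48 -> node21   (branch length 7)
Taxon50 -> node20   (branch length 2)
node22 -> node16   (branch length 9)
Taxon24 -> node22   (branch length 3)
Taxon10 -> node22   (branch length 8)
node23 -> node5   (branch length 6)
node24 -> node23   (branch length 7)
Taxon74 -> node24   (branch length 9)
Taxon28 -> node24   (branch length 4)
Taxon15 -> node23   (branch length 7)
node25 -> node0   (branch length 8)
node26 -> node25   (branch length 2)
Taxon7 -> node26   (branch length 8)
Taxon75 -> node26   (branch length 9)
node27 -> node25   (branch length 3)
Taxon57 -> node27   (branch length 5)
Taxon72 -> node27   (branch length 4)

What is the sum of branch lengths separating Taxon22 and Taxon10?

The path runs Taxon22 → … → MRCA → … → Taxon10; the MRCA is the node subtending ((((Taxon44,Taxon22),Taxon30),(Taxon61,((Taxon16,Taxon38),Taxon67))),((((Taxon45,Taxon9),Taxon12),((Taxon20,Taxon48),Taxon50)),(Taxon24,Taxon10))).
Branch lengths along that path: 1 + 1 + 5 + 6 + 6 + 9 + 8 = 36.

36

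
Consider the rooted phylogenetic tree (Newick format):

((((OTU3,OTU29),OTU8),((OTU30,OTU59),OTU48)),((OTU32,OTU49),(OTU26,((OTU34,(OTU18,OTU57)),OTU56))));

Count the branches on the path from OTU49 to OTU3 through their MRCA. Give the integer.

7

The MRCA of OTU49 and OTU3 is the root of the tree.
From OTU49 up to that node: 3 branches. From OTU3 up to the same node: 4 branches. Total: 3 + 4 = 7.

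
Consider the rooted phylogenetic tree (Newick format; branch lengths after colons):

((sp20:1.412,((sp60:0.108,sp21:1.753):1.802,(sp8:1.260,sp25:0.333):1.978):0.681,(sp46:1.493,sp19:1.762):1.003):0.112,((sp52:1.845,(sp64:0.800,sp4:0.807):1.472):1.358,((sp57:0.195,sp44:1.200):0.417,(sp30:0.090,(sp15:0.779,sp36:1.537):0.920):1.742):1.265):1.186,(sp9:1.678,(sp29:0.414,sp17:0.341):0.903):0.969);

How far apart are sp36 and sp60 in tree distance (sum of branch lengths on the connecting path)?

9.353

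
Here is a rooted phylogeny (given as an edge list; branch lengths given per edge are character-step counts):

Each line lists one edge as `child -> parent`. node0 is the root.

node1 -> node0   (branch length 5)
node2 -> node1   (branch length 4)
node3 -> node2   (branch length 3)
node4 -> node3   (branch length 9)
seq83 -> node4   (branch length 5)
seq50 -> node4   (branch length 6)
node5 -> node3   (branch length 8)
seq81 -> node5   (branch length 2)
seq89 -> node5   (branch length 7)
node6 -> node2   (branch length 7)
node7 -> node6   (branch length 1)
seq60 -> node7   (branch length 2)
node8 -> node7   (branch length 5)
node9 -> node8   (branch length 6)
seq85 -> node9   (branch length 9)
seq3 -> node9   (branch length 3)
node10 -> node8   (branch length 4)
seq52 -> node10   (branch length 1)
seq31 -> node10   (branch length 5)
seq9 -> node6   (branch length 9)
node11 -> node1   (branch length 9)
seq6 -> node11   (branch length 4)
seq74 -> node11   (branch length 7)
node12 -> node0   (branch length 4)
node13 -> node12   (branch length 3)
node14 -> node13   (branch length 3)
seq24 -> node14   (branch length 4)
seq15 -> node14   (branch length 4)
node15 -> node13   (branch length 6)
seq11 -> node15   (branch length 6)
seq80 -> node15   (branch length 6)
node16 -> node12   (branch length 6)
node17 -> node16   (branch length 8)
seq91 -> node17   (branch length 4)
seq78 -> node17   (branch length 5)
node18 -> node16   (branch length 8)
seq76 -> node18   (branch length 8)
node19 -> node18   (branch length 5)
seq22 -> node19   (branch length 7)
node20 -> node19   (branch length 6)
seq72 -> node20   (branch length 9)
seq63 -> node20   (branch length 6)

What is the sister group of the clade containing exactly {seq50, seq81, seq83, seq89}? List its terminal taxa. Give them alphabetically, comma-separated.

seq3, seq31, seq52, seq60, seq85, seq9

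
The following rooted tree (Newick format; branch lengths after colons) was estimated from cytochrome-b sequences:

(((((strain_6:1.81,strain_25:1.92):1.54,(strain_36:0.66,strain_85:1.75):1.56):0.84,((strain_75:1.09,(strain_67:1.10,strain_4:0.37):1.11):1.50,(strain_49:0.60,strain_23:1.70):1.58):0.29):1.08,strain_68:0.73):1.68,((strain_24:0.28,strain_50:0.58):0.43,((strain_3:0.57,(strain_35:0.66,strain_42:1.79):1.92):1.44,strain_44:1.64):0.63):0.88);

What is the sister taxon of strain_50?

strain_50 attaches to the tree at the node subtending (strain_24,strain_50).
The other lineage descending from that same node — the sister group — is the single tip strain_24.

strain_24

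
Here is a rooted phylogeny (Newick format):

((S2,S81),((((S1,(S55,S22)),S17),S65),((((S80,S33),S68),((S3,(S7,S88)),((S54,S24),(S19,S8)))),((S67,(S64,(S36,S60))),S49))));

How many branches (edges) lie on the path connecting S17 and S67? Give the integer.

7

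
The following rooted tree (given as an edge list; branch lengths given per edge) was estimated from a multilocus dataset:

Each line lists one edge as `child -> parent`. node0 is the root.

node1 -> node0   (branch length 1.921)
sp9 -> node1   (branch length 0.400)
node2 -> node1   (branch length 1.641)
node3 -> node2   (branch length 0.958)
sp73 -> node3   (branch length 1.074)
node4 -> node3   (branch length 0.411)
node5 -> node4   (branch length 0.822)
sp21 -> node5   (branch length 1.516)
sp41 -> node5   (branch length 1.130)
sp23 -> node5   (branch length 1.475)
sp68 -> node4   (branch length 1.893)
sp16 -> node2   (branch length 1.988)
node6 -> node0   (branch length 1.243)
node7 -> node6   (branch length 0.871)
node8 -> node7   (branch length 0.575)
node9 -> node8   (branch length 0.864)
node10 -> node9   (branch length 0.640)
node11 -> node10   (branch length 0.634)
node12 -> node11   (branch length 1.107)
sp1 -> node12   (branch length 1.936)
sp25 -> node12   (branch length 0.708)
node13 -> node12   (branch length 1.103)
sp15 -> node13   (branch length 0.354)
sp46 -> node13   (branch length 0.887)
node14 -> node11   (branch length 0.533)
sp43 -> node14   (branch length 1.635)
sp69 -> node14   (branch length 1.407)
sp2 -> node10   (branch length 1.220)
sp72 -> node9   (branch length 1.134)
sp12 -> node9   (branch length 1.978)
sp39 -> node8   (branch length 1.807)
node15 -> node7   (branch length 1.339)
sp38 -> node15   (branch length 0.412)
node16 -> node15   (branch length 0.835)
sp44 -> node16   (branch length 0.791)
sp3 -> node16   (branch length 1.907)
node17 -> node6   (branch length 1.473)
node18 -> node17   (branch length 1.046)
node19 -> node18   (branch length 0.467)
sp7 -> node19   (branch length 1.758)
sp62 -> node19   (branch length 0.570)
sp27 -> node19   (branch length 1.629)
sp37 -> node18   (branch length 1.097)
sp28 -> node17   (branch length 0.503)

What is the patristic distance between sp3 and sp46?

The path runs sp3 → … → MRCA → … → sp46; the MRCA is the node subtending ((((((sp1,sp25,(sp15,sp46)),(sp43,sp69)),sp2),sp72,sp12),sp39),(sp38,(sp44,sp3))).
Branch lengths along that path: 1.907 + 0.835 + 1.339 + 0.575 + 0.864 + 0.640 + 0.634 + 1.107 + 1.103 + 0.887 = 9.891.

9.891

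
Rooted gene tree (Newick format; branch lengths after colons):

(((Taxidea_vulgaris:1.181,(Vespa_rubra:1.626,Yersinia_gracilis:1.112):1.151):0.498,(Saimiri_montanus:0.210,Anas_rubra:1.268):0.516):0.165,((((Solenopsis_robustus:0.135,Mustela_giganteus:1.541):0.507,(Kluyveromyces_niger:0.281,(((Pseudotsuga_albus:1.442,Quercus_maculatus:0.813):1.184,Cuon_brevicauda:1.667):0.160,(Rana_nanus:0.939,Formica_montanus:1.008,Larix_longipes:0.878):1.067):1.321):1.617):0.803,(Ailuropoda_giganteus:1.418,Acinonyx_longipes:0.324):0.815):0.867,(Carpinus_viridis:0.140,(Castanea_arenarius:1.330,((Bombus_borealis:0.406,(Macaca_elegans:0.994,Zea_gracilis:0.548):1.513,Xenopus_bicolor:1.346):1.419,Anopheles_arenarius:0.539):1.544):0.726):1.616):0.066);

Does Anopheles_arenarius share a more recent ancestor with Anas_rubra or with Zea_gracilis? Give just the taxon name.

Zea_gracilis

The MRCA of Anopheles_arenarius and Zea_gracilis subtends ((Bombus_borealis,(Macaca_elegans,Zea_gracilis),Xenopus_bicolor),Anopheles_arenarius) (5 taxa).
The MRCA of Anopheles_arenarius and Anas_rubra is the root, subtending the entire tree (23 taxa).
The first is nested inside the second, so Anopheles_arenarius shares a more recent common ancestor with Zea_gracilis.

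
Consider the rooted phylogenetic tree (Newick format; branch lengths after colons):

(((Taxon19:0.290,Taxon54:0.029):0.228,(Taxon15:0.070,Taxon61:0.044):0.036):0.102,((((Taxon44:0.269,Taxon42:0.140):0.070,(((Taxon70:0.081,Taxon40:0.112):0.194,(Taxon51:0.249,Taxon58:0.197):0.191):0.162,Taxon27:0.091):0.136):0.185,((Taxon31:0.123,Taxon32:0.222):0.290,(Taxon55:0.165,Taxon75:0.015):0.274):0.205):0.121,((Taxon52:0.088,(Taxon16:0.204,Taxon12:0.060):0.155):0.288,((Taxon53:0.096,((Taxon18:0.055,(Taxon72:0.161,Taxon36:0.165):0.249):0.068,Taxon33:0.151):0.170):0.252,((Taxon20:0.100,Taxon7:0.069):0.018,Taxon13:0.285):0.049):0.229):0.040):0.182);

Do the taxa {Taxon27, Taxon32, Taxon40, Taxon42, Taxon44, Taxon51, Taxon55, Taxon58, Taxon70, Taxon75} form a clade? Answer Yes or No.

No

The MRCA of the listed taxa subtends (((Taxon44,Taxon42),(((Taxon70,Taxon40),(Taxon51,Taxon58)),Taxon27)),((Taxon31,Taxon32),(Taxon55,Taxon75))).
That clade also contains Taxon31, which is not in the proposed group, so the group is not monophyletic.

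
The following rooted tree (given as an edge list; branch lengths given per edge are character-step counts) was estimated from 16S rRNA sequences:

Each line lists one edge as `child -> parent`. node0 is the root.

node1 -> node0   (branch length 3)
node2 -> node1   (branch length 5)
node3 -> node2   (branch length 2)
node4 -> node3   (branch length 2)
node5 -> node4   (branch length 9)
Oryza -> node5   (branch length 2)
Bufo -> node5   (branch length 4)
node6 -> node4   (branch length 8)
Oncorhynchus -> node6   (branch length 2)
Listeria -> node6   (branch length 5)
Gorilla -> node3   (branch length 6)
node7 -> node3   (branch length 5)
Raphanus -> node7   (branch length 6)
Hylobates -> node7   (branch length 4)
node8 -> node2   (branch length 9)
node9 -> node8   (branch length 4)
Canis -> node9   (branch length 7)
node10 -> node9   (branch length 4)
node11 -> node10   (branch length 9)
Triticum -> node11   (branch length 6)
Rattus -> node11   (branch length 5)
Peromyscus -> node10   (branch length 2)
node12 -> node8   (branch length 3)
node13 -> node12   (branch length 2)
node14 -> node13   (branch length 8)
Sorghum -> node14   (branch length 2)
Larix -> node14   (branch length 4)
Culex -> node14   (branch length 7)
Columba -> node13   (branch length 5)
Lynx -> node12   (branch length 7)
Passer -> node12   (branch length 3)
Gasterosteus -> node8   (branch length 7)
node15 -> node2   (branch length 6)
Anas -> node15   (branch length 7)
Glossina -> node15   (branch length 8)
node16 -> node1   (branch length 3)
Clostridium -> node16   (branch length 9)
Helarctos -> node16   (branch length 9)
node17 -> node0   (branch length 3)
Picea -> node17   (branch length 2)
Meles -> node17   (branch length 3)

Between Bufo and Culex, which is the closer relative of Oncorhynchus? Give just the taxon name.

Bufo

The MRCA of Oncorhynchus and Bufo subtends ((Oryza,Bufo),(Oncorhynchus,Listeria)) (4 taxa).
The MRCA of Oncorhynchus and Culex subtends ((((Oryza,Bufo),(Oncorhynchus,Listeria)),Gorilla,(Raphanus,Hylobates)),((Canis,((Triticum,Rattus),Peromyscus)),(((Sorghum,Larix,Culex),Columba),Lynx,Passer),Gasterosteus),(Anas,Glossina)) (20 taxa).
The first is nested inside the second, so Oncorhynchus shares a more recent common ancestor with Bufo.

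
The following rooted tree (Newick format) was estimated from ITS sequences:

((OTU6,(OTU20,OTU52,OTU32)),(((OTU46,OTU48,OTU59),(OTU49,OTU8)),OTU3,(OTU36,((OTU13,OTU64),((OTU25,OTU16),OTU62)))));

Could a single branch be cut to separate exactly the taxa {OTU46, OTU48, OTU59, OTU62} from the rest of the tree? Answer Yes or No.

No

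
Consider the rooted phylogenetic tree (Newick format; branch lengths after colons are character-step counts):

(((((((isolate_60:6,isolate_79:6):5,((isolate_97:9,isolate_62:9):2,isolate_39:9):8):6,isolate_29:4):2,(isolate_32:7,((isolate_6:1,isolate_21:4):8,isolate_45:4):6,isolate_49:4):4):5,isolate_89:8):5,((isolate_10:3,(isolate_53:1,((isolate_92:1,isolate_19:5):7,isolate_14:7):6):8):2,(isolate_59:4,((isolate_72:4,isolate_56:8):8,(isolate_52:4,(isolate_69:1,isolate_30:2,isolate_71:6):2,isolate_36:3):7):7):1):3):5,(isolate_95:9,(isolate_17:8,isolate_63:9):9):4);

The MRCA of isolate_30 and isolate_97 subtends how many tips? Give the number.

25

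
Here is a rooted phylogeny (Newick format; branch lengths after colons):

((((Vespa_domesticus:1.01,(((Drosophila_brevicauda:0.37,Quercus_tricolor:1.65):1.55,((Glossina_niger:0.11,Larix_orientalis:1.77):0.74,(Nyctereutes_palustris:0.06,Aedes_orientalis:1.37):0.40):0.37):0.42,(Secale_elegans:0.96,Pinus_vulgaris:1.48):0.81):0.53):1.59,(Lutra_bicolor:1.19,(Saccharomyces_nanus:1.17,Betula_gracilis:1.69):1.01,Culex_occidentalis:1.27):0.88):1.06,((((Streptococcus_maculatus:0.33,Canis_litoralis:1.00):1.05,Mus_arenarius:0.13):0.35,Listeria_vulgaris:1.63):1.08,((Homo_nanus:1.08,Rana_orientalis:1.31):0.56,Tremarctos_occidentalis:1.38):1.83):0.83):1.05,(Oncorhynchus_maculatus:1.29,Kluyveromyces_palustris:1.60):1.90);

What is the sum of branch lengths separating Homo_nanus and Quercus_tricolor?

11.10

The path runs Homo_nanus → … → MRCA → … → Quercus_tricolor; the MRCA is the node subtending (((Vespa_domesticus,(((Drosophila_brevicauda,Quercus_tricolor),((Glossina_niger,Larix_orientalis),(Nyctereutes_palustris,Aedes_orientalis))),(Secale_elegans,Pinus_vulgaris))),(Lutra_bicolor,(Saccharomyces_nanus,Betula_gracilis),Culex_occidentalis)),((((Streptococcus_maculatus,Canis_litoralis),Mus_arenarius),Listeria_vulgaris),((Homo_nanus,Rana_orientalis),Tremarctos_occidentalis))).
Branch lengths along that path: 1.08 + 0.56 + 1.83 + 0.83 + 1.06 + 1.59 + 0.53 + 0.42 + 1.55 + 1.65 = 11.10.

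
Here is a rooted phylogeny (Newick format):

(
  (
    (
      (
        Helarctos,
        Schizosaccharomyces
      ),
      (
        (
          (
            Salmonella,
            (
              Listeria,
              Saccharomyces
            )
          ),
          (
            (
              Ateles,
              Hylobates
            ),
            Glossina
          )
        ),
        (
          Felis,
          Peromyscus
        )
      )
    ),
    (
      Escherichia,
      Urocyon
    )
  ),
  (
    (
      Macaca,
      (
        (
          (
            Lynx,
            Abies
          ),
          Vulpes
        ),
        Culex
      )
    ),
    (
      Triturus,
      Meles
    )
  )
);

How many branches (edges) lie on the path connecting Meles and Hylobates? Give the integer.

The MRCA of Meles and Hylobates is the root of the tree.
From Meles up to that node: 3 branches. From Hylobates up to the same node: 7 branches. Total: 3 + 7 = 10.

10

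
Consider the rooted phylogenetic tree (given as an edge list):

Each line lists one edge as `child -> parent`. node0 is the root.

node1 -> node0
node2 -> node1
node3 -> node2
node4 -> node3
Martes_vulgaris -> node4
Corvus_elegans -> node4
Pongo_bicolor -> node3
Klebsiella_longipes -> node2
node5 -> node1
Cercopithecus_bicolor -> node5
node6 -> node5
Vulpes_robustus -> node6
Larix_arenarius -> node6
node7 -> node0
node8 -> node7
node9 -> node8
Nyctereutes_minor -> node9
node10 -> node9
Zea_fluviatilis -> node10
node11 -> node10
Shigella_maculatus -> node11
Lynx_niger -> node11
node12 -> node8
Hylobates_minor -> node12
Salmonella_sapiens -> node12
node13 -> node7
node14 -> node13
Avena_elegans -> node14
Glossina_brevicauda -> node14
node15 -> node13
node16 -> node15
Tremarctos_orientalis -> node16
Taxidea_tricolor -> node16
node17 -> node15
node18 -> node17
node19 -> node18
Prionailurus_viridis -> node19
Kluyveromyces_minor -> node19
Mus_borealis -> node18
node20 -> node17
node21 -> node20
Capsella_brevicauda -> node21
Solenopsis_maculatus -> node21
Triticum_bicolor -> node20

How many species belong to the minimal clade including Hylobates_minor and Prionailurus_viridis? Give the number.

16

The MRCA of Hylobates_minor and Prionailurus_viridis is the node subtending (((Nyctereutes_minor,(Zea_fluviatilis,(Shigella_maculatus,Lynx_niger))),(Hylobates_minor,Salmonella_sapiens)),((Avena_elegans,Glossina_brevicauda),((Tremarctos_orientalis,Taxidea_tricolor),(((Prionailurus_viridis,Kluyveromyces_minor),Mus_borealis),((Capsella_brevicauda,Solenopsis_maculatus),Triticum_bicolor))))).
That clade contains 16 terminal taxa: Avena_elegans, Capsella_brevicauda, Glossina_brevicauda, Hylobates_minor, Kluyveromyces_minor, Lynx_niger, Mus_borealis, Nyctereutes_minor, Prionailurus_viridis, Salmonella_sapiens, Shigella_maculatus, Solenopsis_maculatus, Taxidea_tricolor, Tremarctos_orientalis, Triticum_bicolor, Zea_fluviatilis.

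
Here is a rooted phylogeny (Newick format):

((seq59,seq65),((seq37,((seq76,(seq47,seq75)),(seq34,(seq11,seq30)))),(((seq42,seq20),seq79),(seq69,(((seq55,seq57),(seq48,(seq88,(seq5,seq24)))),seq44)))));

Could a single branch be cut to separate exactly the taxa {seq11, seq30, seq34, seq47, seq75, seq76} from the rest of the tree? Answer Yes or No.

The most recent common ancestor of these taxa subtends ((seq76,(seq47,seq75)),(seq34,(seq11,seq30))).
That clade has exactly 6 tips — every listed taxon and nothing else — so the group is monophyletic.

Yes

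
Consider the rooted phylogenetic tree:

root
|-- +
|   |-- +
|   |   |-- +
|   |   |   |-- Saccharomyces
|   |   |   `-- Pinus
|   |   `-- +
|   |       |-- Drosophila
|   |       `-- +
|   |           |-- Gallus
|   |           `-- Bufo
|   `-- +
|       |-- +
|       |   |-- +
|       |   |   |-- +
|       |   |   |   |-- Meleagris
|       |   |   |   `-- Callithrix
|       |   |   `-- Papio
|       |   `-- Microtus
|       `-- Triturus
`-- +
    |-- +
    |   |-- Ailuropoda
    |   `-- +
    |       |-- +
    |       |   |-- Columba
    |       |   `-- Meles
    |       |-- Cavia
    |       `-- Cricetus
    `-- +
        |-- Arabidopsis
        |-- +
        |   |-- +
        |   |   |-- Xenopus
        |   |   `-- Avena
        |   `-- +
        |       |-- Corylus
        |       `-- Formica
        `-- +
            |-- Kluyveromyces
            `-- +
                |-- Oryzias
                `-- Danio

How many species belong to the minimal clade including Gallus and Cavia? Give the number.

The MRCA of Gallus and Cavia is the root, so the clade is the entire tree.
That clade contains 23 terminal taxa: Ailuropoda, Arabidopsis, Avena, Bufo, Callithrix, Cavia, Columba, Corylus, Cricetus, Danio, Drosophila, Formica, Gallus, Kluyveromyces, Meleagris, Meles, Microtus, Oryzias, Papio, Pinus, Saccharomyces, Triturus, Xenopus.

23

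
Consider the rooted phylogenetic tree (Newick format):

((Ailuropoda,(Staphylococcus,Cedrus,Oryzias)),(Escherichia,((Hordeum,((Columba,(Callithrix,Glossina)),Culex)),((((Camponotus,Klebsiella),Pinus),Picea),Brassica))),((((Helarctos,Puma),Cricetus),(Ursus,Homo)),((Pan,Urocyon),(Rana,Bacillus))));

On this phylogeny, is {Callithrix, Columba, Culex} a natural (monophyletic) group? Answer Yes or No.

The MRCA of the listed taxa subtends ((Columba,(Callithrix,Glossina)),Culex).
That clade also contains Glossina, which is not in the proposed group, so the group is not monophyletic.

No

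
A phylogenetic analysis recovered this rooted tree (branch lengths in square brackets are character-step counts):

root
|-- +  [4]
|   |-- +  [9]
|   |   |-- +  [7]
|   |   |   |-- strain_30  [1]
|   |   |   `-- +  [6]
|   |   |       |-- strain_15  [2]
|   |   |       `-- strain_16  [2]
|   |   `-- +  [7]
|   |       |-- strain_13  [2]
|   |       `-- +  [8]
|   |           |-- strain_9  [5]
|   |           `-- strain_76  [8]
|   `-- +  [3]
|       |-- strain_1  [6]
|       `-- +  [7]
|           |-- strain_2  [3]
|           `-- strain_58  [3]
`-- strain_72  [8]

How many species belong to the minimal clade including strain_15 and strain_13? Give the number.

6

The MRCA of strain_15 and strain_13 is the node subtending ((strain_30,(strain_15,strain_16)),(strain_13,(strain_9,strain_76))).
That clade contains 6 terminal taxa: strain_13, strain_15, strain_16, strain_30, strain_76, strain_9.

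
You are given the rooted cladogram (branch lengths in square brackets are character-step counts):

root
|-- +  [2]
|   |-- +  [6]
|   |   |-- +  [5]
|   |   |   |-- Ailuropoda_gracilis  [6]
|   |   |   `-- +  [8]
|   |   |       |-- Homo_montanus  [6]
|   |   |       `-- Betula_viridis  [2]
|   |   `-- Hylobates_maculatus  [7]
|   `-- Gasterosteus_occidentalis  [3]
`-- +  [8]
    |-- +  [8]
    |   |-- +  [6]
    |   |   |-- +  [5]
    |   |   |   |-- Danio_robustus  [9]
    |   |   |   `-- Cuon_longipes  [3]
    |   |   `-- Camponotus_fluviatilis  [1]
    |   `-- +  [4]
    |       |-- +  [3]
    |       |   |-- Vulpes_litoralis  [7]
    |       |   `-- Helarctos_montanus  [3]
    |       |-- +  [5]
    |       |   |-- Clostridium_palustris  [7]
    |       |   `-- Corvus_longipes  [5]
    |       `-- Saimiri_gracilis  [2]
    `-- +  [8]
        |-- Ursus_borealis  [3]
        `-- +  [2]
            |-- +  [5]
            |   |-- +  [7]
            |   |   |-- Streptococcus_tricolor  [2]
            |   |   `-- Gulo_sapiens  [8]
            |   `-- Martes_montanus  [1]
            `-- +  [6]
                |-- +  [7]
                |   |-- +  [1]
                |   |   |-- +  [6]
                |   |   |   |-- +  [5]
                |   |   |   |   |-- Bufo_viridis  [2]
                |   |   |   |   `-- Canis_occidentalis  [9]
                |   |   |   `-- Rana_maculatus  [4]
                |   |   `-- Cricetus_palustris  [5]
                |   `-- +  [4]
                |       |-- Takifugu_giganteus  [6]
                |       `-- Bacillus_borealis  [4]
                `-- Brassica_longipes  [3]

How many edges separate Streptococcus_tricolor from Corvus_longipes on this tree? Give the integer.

The MRCA of Streptococcus_tricolor and Corvus_longipes is the node subtending ((((Danio_robustus,Cuon_longipes),Camponotus_fluviatilis),((Vulpes_litoralis,Helarctos_montanus),(Clostridium_palustris,Corvus_longipes),Saimiri_gracilis)),(Ursus_borealis,(((Streptococcus_tricolor,Gulo_sapiens),Martes_montanus),(((((Bufo_viridis,Canis_occidentalis),Rana_maculatus),Cricetus_palustris),(Takifugu_giganteus,Bacillus_borealis)),Brassica_longipes)))).
From Streptococcus_tricolor up to that node: 5 branches. From Corvus_longipes up to the same node: 4 branches. Total: 5 + 4 = 9.

9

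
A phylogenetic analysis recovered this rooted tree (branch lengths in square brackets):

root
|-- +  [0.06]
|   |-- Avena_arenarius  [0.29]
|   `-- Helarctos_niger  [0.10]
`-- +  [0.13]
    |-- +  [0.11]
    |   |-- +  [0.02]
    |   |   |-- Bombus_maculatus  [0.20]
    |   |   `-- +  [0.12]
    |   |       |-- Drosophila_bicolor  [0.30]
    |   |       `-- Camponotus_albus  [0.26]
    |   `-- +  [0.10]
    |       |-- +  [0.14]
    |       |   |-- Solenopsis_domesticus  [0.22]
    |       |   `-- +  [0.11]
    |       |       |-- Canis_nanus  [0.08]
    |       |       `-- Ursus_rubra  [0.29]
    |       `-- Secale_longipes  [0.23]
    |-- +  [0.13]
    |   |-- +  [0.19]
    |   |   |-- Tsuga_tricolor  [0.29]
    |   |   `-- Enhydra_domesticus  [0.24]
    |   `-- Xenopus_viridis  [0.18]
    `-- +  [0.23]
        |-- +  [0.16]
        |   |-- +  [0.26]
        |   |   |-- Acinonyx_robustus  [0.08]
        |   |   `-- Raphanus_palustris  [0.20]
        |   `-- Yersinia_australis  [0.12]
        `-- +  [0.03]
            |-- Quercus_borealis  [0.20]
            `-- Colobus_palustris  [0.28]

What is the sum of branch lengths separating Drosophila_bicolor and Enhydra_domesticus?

1.11

The path runs Drosophila_bicolor → … → MRCA → … → Enhydra_domesticus; the MRCA is the node subtending (((Bombus_maculatus,(Drosophila_bicolor,Camponotus_albus)),((Solenopsis_domesticus,(Canis_nanus,Ursus_rubra)),Secale_longipes)),((Tsuga_tricolor,Enhydra_domesticus),Xenopus_viridis),(((Acinonyx_robustus,Raphanus_palustris),Yersinia_australis),(Quercus_borealis,Colobus_palustris))).
Branch lengths along that path: 0.30 + 0.12 + 0.02 + 0.11 + 0.13 + 0.19 + 0.24 = 1.11.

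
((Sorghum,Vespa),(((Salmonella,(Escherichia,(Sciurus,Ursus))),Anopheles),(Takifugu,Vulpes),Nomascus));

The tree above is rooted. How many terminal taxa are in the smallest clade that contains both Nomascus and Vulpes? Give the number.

The MRCA of Nomascus and Vulpes is the node subtending (((Salmonella,(Escherichia,(Sciurus,Ursus))),Anopheles),(Takifugu,Vulpes),Nomascus).
That clade contains 8 terminal taxa: Anopheles, Escherichia, Nomascus, Salmonella, Sciurus, Takifugu, Ursus, Vulpes.

8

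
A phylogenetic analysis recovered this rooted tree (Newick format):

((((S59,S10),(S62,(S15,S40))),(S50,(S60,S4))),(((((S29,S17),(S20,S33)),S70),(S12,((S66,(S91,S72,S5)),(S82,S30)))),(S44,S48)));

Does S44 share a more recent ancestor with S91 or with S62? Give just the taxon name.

The MRCA of S44 and S91 subtends (((((S29,S17),(S20,S33)),S70),(S12,((S66,(S91,S72,S5)),(S82,S30)))),(S44,S48)) (14 taxa).
The MRCA of S44 and S62 is the root, subtending the entire tree (22 taxa).
The first is nested inside the second, so S44 shares a more recent common ancestor with S91.

S91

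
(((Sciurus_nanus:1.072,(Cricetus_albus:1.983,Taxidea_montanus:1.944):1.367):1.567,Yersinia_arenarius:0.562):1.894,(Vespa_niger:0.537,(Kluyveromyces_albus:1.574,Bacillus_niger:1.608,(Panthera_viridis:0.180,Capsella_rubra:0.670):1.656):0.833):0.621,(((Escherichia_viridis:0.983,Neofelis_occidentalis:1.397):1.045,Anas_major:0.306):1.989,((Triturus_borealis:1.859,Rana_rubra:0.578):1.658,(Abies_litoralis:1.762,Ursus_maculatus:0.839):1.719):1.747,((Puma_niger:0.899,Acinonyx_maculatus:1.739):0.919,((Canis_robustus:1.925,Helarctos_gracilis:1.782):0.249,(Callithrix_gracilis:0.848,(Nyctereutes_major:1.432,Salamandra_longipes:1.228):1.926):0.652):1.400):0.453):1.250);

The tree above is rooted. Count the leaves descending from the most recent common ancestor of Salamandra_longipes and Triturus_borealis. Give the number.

The MRCA of Salamandra_longipes and Triturus_borealis is the node subtending (((Escherichia_viridis,Neofelis_occidentalis),Anas_major),((Triturus_borealis,Rana_rubra),(Abies_litoralis,Ursus_maculatus)),((Puma_niger,Acinonyx_maculatus),((Canis_robustus,Helarctos_gracilis),(Callithrix_gracilis,(Nyctereutes_major,Salamandra_longipes))))).
That clade contains 14 terminal taxa: Abies_litoralis, Acinonyx_maculatus, Anas_major, Callithrix_gracilis, Canis_robustus, Escherichia_viridis, Helarctos_gracilis, Neofelis_occidentalis, Nyctereutes_major, Puma_niger, Rana_rubra, Salamandra_longipes, Triturus_borealis, Ursus_maculatus.

14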